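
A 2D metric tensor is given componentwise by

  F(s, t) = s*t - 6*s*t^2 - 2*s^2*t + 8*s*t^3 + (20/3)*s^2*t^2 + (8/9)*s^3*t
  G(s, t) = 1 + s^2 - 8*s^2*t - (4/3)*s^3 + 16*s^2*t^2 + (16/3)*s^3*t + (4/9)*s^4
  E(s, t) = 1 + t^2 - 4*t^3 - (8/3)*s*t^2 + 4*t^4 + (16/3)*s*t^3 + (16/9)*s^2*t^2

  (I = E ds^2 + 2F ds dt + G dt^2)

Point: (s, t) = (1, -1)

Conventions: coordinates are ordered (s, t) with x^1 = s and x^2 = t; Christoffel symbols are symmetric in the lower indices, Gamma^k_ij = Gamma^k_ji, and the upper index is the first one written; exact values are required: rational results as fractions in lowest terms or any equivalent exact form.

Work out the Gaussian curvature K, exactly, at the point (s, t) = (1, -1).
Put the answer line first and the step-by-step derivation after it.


Answer: K = -1521/41209

E = 34/9, F = -65/9, G = 178/9, EG - F^2 = 203/9 at the point
E_s = -40/9, E_t = -110/9, F_s = -1/3, F_t = 203/9, G_s = 286/9, G_t = -104/3
E_tt = 362/9, F_st = 9, G_ss = 46/3
K follows from Brioschi's formula, (det M1 - det M2)/(EG - F^2)^2.
M1 = [[-E_tt/2 + F_st - G_ss/2, E_s/2, F_s - E_t/2], [F_t - G_s/2, E, F], [G_t/2, F, G]] = [[-169/9, -20/9, 52/9], [20/3, 34/9, -65/9], [-52/3, -65/9, 178/9]]; det M1 = -24995/81
M2 = [[0, E_t/2, G_s/2], [E_t/2, E, F], [G_s/2, F, G]] = [[0, -55/9, 143/9], [-55/9, 34/9, -65/9], [143/9, -65/9, 178/9]]; det M2 = -23474/81
det M1 - det M2 = -169/9; K = -169/9 / (203/9)^2 = -1521/41209


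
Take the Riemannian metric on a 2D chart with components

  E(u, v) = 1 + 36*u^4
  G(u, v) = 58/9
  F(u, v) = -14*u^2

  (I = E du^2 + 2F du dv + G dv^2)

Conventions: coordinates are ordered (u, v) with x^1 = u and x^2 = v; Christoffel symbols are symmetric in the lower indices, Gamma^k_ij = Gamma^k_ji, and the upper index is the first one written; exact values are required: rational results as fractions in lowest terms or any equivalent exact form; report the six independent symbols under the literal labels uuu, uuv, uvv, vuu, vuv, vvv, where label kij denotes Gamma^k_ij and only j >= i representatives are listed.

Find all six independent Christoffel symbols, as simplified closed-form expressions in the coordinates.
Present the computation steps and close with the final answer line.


E = 1 + 36*u^4; F = -14*u^2; G = 58/9
Gamma^k_ij = (1/2) g^{kl} (d_i g_jl + d_j g_il - d_l g_ij), with g^inv = (1/(EG-F^2)) [[G, -F], [-F, E]]
first partials: E_u = 144*u^3, E_v = 0, F_u = -28*u, F_v = 0, G_u = 0, G_v = 0
D = EG - F^2 = 58/9 + 36*u^4
expanded: Gamma^u_uu = (G E_u - 2F F_u + F E_v)/(2D), Gamma^u_uv = (G E_v - F G_u)/(2D), Gamma^u_vv = (2G F_v - G G_u - F G_v)/(2D), Gamma^v_uu = (2E F_u - E E_v - F E_u)/(2D), Gamma^v_uv = (E G_u - F E_v)/(2D), Gamma^v_vv = (E G_v - 2F F_v + F G_u)/(2D); substitute and cancel common factors

Answer: Gamma_uuu = 324*u^3/(162*u^4 + 29), Gamma_uuv = 0, Gamma_uvv = 0, Gamma_vuu = -126*u/(162*u^4 + 29), Gamma_vuv = 0, Gamma_vvv = 0


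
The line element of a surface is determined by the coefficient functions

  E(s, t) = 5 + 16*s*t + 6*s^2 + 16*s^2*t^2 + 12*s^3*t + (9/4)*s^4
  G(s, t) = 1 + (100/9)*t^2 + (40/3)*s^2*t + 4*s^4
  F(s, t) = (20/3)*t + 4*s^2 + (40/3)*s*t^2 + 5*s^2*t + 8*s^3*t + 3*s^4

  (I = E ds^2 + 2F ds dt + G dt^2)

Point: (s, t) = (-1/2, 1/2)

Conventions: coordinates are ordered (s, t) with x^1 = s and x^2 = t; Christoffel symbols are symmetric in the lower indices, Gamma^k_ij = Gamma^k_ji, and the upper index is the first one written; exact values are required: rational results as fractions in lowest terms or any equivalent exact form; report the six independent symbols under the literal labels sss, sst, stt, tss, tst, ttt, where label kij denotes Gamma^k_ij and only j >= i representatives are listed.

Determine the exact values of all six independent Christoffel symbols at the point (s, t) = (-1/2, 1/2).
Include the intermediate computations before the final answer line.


E = 185/64, F = 143/48, G = 205/36 at the point
E_s = 11/8, E_t = -11/2, F_s = -5/3, F_t = 1/4, G_s = -26/3, G_t = 130/9
EG - F^2 = 4369/576;  g^inv = (576/4369) * [[205/36, -143/48], [-143/48, 185/64]]
first-kind symbols [ij,l] = (1/2)(d_i g_jl + d_j g_il - d_l g_ij): [ss,s] = E_s/2 = 11/16, [ss,t] = F_s - E_t/2 = 13/12, [st,s] = E_t/2 = -11/4, [st,t] = G_s/2 = -13/3, [tt,s] = F_t - G_s/2 = 55/12, [tt,t] = G_t/2 = 65/9
Gamma^s_ij = (G*[ij,s] - F*[ij,t])/(EG - F^2), Gamma^t_ij = (E*[ij,t] - F*[ij,s])/(EG - F^2)

Answer: Gamma_sss = 396/4369, Gamma_sst = -1584/4369, Gamma_stt = 2640/4369, Gamma_tss = 624/4369, Gamma_tst = -2496/4369, Gamma_ttt = 4160/4369


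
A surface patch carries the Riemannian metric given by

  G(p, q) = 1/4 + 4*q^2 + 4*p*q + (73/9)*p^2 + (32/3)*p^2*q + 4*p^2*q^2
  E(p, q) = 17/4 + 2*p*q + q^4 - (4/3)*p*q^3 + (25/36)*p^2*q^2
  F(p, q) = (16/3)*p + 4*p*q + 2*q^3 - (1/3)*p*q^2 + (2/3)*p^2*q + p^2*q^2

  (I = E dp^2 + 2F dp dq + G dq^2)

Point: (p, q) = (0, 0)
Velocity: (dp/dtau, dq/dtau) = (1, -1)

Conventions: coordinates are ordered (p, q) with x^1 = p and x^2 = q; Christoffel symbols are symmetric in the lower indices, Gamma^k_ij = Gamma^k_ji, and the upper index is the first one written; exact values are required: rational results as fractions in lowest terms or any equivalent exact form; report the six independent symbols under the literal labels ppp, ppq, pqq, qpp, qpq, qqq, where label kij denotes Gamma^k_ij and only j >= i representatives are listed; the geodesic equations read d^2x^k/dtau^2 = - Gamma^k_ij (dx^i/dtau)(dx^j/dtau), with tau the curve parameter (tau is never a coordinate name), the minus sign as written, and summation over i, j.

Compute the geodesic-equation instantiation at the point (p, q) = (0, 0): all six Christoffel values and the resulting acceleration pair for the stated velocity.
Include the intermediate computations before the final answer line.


E = 17/4, F = 0, G = 1/4 at the point
E_p = 0, E_q = 0, F_p = 16/3, F_q = 0, G_p = 0, G_q = 0
EG - F^2 = 17/16;  g^inv = (16/17) * [[1/4, 0], [0, 17/4]]
first-kind symbols [ij,l] = (1/2)(d_i g_jl + d_j g_il - d_l g_ij): [pp,p] = E_p/2 = 0, [pp,q] = F_p - E_q/2 = 16/3, [pq,p] = E_q/2 = 0, [pq,q] = G_p/2 = 0, [qq,p] = F_q - G_p/2 = 0, [qq,q] = G_q/2 = 0
Gamma^p_ij = (G*[ij,p] - F*[ij,q])/(EG - F^2), Gamma^q_ij = (E*[ij,q] - F*[ij,p])/(EG - F^2)
Gamma_ppp = 0, Gamma_ppq = 0, Gamma_pqq = 0, Gamma_qpp = 64/3, Gamma_qpq = 0, Gamma_qqq = 0
d^2p/dtau^2 = -(Gamma_ppp*(1)^2 + 2*Gamma_ppq*(1)*(-1) + Gamma_pqq*(-1)^2) = 0
d^2q/dtau^2 = -(Gamma_qpp*(1)^2 + 2*Gamma_qpq*(1)*(-1) + Gamma_qqq*(-1)^2) = -64/3

Answer: Gamma_ppp = 0, Gamma_ppq = 0, Gamma_pqq = 0, Gamma_qpp = 64/3, Gamma_qpq = 0, Gamma_qqq = 0; accelerations (d^2p/dtau^2, d^2q/dtau^2) = (0, -64/3)


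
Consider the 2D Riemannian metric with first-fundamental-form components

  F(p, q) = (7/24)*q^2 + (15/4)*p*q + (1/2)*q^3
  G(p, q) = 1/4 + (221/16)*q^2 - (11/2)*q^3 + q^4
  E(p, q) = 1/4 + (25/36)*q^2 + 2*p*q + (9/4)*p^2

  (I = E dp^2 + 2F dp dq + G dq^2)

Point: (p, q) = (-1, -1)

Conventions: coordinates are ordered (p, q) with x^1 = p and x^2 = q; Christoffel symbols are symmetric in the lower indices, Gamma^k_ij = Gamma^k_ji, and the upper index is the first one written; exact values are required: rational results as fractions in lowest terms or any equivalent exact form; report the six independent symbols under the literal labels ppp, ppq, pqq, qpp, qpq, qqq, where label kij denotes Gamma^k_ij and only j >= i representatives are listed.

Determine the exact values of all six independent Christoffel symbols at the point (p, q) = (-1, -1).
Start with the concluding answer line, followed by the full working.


Answer: Gamma_ppp = -102899/162894, Gamma_ppq = -20069/54298, Gamma_pqq = 1827/6388, Gamma_qpp = 127/14373, Gamma_qpq = 305/4791, Gamma_qqq = -3895/3194

E = 187/36, F = 85/24, G = 329/16 at the point
E_p = -13/2, E_q = -61/18, F_p = -15/4, F_q = -17/6, G_p = 0, G_q = -385/8
EG - F^2 = 27149/288;  g^inv = (288/27149) * [[329/16, -85/24], [-85/24, 187/36]]
first-kind symbols [ij,l] = (1/2)(d_i g_jl + d_j g_il - d_l g_ij): [pp,p] = E_p/2 = -13/4, [pp,q] = F_p - E_q/2 = -37/18, [pq,p] = E_q/2 = -61/36, [pq,q] = G_p/2 = 0, [qq,p] = F_q - G_p/2 = -17/6, [qq,q] = G_q/2 = -385/16
Gamma^p_ij = (G*[ij,p] - F*[ij,q])/(EG - F^2), Gamma^q_ij = (E*[ij,q] - F*[ij,p])/(EG - F^2)


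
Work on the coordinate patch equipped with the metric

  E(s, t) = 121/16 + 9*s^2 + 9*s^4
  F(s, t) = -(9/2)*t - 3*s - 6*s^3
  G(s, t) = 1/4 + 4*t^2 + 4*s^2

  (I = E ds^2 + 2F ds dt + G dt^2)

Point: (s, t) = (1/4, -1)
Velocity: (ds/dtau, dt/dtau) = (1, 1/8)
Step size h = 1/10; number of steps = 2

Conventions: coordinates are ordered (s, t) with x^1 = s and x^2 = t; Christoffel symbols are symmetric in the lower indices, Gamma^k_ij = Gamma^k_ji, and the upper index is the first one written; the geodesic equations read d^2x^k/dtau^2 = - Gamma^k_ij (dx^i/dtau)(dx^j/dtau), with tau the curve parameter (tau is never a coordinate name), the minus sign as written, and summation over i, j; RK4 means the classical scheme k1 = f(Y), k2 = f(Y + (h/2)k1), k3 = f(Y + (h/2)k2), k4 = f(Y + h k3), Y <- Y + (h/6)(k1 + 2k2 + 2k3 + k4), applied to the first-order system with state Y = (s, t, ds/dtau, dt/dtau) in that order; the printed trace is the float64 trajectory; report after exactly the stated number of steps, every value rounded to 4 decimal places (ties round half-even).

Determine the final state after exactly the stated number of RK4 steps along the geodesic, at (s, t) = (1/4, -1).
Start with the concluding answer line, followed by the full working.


Answer: s = 0.4320, t = -0.9448, ds/dtau = 0.8371, dt/dtau = 0.4079

f(Y) = (ds/dtau, dt/dtau, -Gamma^s_ij Y'^i Y'^j, -Gamma^t_ij Y'^i Y'^j) with the Gammas evaluated at the stage position; h = 0.100000; intermediate values shown to 6 dp
step 0: s = 0.2500, t = -1.0000, ds/dtau = 1.0000, dt/dtau = 0.1250
step 1:
  k1: at (s, t) = (0.250000, -1.000000), (ds/dtau, dt/dtau) = (1.000000, 0.125000); Gamma_sss = 1.133609, Gamma_sst = -0.156568, Gamma_stt = -0.433572, Gamma_tss = -1.837724, Gamma_tst = 0.349433, Gamma_ttt = -0.536612; k1 = (1.000000, 0.125000, -1.087693, 1.758750)
  k2: at (s, t) = (0.300000, -0.993750), (ds/dtau, dt/dtau) = (0.945615, 0.212938); Gamma_sss = 1.126359, Gamma_sst = -0.152198, Gamma_stt = -0.462659, Gamma_tss = -1.855363, Gamma_tst = 0.376955, Gamma_ttt = -0.525725; k2 = (0.945615, 0.212938, -0.924907, 1.531076)
  k3: at (s, t) = (0.297281, -0.989353), (ds/dtau, dt/dtau) = (0.953755, 0.201554); Gamma_sss = 1.126016, Gamma_sst = -0.152642, Gamma_stt = -0.461849, Gamma_tss = -1.863812, Gamma_tst = 0.378089, Gamma_ttt = -0.528001; k3 = (0.953755, 0.201554, -0.946831, 1.571500)
  k4: at (s, t) = (0.345375, -0.979845), (ds/dtau, dt/dtau) = (0.905317, 0.282150); Gamma_sss = 1.112895, Gamma_sst = -0.142722, Gamma_stt = -0.482904, Gamma_tss = -1.888555, Gamma_tst = 0.400141, Gamma_ttt = -0.527601; k4 = (0.905317, 0.282150, -0.800771, 1.385439)
  Y <- Y + (h/6)(k1 + 2k2 + 2k3 + k4): s = 0.3451, t = -0.9794, ds/dtau = 0.9061, dt/dtau = 0.2808
step 2:
  k1: at (s, t) = (0.345068, -0.979398), (ds/dtau, dt/dtau) = (0.906134, 0.280822); Gamma_sss = 1.112859, Gamma_sst = -0.142794, Gamma_stt = -0.482851, Gamma_tss = -1.889389, Gamma_tst = 0.400288, Gamma_ttt = -0.527794; k1 = (0.906134, 0.280822, -0.802996, 1.389244)
  k2: at (s, t) = (0.390374, -0.965357), (ds/dtau, dt/dtau) = (0.865985, 0.350285); Gamma_sss = 1.093803, Gamma_sst = -0.129289, Gamma_stt = -0.497823, Gamma_tss = -1.923441, Gamma_tst = 0.419770, Gamma_ttt = -0.536171; k2 = (0.865985, 0.350285, -0.680755, 1.253565)
  k3: at (s, t) = (0.388367, -0.961884), (ds/dtau, dt/dtau) = (0.872097, 0.343501); Gamma_sss = 1.093352, Gamma_sst = -0.129818, Gamma_stt = -0.497781, Gamma_tss = -1.929942, Gamma_tst = 0.421261, Gamma_ttt = -0.537486; k3 = (0.872097, 0.343501, -0.695039, 1.278851)
  k4: at (s, t) = (0.432277, -0.945048), (ds/dtau, dt/dtau) = (0.836630, 0.408707); Gamma_sss = 1.068524, Gamma_sst = -0.113720, Gamma_stt = -0.508980, Gamma_tss = -1.970300, Gamma_tst = 0.439863, Gamma_ttt = -0.551955; k4 = (0.836630, 0.408707, -0.585123, 1.170501)
  Y <- Y + (h/6)(k1 + 2k2 + 2k3 + k4): s = 0.4320, t = -0.9448, ds/dtau = 0.8371, dt/dtau = 0.4079


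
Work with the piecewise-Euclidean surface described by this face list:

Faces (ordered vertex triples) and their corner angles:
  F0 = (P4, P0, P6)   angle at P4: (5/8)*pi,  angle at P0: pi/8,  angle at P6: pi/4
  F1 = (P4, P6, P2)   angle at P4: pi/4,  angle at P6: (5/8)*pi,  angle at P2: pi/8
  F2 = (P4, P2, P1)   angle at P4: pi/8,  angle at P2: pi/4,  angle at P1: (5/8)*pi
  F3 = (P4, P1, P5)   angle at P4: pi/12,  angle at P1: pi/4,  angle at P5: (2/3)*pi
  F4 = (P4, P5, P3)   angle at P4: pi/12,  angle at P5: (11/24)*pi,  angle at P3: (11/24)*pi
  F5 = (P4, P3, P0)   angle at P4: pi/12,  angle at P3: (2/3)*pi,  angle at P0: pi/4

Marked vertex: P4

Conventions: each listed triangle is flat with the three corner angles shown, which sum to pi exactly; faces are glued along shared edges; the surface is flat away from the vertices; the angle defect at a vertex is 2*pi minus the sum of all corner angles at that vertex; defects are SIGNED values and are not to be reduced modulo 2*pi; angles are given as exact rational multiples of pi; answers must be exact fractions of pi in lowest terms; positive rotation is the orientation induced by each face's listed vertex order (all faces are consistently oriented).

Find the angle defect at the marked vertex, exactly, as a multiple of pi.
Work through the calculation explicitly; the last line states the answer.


Sum of corner angles at P4: (5/4)*pi
defect = 2*pi - (5/4)*pi

Answer: defect(P4) = (3/4)*pi


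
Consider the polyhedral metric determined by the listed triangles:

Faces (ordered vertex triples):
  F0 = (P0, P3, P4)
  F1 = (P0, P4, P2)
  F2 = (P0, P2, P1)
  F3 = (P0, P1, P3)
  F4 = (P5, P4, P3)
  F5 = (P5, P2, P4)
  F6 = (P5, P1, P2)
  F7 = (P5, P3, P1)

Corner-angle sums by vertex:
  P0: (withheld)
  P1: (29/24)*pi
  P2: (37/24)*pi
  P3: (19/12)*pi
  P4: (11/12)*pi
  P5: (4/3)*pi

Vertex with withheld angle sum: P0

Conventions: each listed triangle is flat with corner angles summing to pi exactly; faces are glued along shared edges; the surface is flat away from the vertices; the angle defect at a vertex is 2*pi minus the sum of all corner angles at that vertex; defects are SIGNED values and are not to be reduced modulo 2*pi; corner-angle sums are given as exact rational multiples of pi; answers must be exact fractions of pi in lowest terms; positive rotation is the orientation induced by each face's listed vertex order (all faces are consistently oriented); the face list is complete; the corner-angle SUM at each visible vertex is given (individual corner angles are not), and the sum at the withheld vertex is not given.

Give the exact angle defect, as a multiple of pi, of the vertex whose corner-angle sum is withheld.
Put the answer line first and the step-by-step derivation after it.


Answer: defect(P0) = (7/12)*pi

V = 6, E = 12, F = 8; chi = V - E + F = 2
Gauss-Bonnet: total defect = 2*pi*chi = 4*pi; visible defects sum to (41/12)*pi


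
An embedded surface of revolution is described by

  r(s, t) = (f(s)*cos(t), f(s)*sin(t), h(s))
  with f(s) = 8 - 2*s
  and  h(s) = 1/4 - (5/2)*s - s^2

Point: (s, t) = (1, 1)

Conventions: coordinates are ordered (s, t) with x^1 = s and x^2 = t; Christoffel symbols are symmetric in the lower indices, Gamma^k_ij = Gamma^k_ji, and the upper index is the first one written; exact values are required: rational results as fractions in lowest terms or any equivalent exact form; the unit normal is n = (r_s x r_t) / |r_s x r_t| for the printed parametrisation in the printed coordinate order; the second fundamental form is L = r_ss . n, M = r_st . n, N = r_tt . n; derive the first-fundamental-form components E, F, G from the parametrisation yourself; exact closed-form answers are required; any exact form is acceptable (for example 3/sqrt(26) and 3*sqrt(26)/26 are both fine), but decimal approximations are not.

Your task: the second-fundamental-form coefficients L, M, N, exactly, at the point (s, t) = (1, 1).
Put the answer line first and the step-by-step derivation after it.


Answer: L = 8*sqrt(97)/97, M = 0, N = -54*sqrt(97)/97

f = 6, f' = -2, f'' = 0, h' = -9/2, h'' = -2
E = 97/4, F = 0, G = 36; answer radicand W^2 = 97/4
unnormalised second-form numerators: l = 4, m = 0, n = -27; L = l/sqrt(97/4), and similarly M = m/sqrt(W^2), N = n/sqrt(W^2)


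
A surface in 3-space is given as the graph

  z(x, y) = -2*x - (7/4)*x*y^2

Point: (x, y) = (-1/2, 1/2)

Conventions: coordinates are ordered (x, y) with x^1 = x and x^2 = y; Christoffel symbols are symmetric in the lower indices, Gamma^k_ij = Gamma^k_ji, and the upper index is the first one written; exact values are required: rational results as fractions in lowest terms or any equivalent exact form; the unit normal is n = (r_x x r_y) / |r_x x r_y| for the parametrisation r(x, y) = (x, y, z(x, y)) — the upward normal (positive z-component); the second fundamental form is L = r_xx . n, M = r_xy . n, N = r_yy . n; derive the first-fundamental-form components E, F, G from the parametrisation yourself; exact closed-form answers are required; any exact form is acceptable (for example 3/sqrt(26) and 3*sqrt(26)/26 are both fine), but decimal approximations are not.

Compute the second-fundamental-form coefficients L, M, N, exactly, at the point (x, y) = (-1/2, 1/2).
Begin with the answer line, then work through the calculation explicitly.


Answer: L = 0, M = -28*sqrt(1973)/1973, N = 28*sqrt(1973)/1973

z_x = -39/16, z_y = 7/8, z_xx = 0, z_xy = -7/4, z_yy = 7/4
E = 1777/256, F = -273/128, G = 113/64; answer radicand W^2 = 1973/256
unnormalised second-form numerators: l = 0, m = -7/4, n = 7/4; L = l/sqrt(1973/256), and similarly M = m/sqrt(W^2), N = n/sqrt(W^2)


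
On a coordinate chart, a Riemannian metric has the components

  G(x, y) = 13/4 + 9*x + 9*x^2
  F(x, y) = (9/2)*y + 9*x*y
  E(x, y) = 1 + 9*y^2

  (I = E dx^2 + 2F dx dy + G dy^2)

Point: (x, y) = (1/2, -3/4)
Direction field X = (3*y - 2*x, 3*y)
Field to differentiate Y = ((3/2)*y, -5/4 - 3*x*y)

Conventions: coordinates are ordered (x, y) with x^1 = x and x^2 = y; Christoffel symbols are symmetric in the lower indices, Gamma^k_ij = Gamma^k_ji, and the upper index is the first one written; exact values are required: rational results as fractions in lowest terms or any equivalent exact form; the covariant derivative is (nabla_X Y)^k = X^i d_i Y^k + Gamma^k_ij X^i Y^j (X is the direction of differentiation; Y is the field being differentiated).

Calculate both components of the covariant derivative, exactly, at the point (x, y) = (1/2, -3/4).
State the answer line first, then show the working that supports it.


Answer: (nabla_X Y)^x = -9045/1928, (nabla_X Y)^y = -8415/3856

E = 97/16, F = -27/4, G = 10 at the point
E_x = 0, E_y = -27/2, F_x = -27/4, F_y = 9, G_x = 18, G_y = 0
EG - F^2 = 241/16;  g^inv = (16/241) * [[10, 27/4], [27/4, 97/16]]
first-kind symbols [ij,l] = (1/2)(d_i g_jl + d_j g_il - d_l g_ij): [xx,x] = E_x/2 = 0, [xx,y] = F_x - E_y/2 = 0, [xy,x] = E_y/2 = -27/4, [xy,y] = G_x/2 = 9, [yy,x] = F_y - G_x/2 = 0, [yy,y] = G_y/2 = 0
Gamma^x_ij = (G*[ij,x] - F*[ij,y])/(EG - F^2), Gamma^y_ij = (E*[ij,y] - F*[ij,x])/(EG - F^2)
Gamma_xxx = 0, Gamma_xxy = -108/241, Gamma_xyy = 0, Gamma_yxx = 0, Gamma_yxy = 144/241, Gamma_yyy = 0
X = (-13/4, -9/4), Y = (-9/8, -1/8) at the point


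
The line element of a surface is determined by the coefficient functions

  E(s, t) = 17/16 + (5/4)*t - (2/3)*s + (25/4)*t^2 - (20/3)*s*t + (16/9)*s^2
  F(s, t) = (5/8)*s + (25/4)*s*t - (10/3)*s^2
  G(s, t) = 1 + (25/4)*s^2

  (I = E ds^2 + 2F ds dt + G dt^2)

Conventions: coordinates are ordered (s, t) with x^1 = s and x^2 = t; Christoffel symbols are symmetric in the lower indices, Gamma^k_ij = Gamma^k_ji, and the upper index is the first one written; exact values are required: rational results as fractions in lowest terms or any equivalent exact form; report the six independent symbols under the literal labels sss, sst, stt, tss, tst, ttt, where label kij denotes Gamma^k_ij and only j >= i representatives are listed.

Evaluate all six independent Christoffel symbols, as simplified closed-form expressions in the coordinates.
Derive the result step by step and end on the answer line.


E = 17/16 + (5/4)*t - (2/3)*s + (25/4)*t^2 - (20/3)*s*t + (16/9)*s^2; F = (5/8)*s + (25/4)*s*t - (10/3)*s^2; G = 1 + (25/4)*s^2
Gamma^k_ij = (1/2) g^{kl} (d_i g_jl + d_j g_il - d_l g_ij), with g^inv = (1/(EG-F^2)) [[G, -F], [-F, E]]
first partials: E_s = -2/3 - (20/3)*t + (32/9)*s, E_t = 5/4 + (25/2)*t - (20/3)*s, F_s = 5/8 + (25/4)*t - (20/3)*s, F_t = (25/4)*s, G_s = (25/2)*s, G_t = 0
D = EG - F^2 = 17/16 + (5/4)*t - (2/3)*s + (25/4)*t^2 - (20/3)*s*t + (289/36)*s^2
expanded: Gamma^s_ss = (G E_s - 2F F_s + F E_t)/(2D), Gamma^s_st = (G E_t - F G_s)/(2D), Gamma^s_tt = (2G F_t - G G_s - F G_t)/(2D), Gamma^t_ss = (2E F_s - E E_t - F E_s)/(2D), Gamma^t_st = (E G_s - F E_t)/(2D), Gamma^t_tt = (E G_t - 2F F_t + F G_s)/(2D); substitute and cancel common factors

Answer: Gamma_sss = (256*s - 480*t - 48)/(1156*s^2 - 960*s*t - 96*s + 900*t^2 + 180*t + 153), Gamma_sst = (-480*s + 900*t + 90)/(1156*s^2 - 960*s*t - 96*s + 900*t^2 + 180*t + 153), Gamma_stt = 0, Gamma_tss = -480*s/(1156*s^2 - 960*s*t - 96*s + 900*t^2 + 180*t + 153), Gamma_tst = 900*s/(1156*s^2 - 960*s*t - 96*s + 900*t^2 + 180*t + 153), Gamma_ttt = 0


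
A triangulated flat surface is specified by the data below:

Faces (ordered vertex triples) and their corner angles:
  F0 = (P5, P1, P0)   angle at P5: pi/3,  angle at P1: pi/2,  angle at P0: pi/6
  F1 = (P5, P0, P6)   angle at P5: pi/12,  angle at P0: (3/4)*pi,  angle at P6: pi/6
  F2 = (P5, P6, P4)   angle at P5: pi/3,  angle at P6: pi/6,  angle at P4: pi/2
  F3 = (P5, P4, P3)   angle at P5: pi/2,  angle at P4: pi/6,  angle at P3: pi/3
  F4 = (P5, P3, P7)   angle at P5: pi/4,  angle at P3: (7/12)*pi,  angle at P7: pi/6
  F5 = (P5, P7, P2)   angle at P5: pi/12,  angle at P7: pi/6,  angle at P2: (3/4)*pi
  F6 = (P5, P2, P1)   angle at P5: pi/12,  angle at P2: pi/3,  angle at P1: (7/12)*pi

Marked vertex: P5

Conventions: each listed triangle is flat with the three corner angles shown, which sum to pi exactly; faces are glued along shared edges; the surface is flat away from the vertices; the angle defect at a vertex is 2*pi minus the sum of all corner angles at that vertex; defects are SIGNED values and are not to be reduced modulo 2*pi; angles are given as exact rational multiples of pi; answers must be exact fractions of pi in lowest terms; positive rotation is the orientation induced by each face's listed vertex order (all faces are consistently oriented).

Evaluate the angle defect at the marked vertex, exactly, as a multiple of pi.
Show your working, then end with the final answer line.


Sum of corner angles at P5: (5/3)*pi
defect = 2*pi - (5/3)*pi

Answer: defect(P5) = pi/3


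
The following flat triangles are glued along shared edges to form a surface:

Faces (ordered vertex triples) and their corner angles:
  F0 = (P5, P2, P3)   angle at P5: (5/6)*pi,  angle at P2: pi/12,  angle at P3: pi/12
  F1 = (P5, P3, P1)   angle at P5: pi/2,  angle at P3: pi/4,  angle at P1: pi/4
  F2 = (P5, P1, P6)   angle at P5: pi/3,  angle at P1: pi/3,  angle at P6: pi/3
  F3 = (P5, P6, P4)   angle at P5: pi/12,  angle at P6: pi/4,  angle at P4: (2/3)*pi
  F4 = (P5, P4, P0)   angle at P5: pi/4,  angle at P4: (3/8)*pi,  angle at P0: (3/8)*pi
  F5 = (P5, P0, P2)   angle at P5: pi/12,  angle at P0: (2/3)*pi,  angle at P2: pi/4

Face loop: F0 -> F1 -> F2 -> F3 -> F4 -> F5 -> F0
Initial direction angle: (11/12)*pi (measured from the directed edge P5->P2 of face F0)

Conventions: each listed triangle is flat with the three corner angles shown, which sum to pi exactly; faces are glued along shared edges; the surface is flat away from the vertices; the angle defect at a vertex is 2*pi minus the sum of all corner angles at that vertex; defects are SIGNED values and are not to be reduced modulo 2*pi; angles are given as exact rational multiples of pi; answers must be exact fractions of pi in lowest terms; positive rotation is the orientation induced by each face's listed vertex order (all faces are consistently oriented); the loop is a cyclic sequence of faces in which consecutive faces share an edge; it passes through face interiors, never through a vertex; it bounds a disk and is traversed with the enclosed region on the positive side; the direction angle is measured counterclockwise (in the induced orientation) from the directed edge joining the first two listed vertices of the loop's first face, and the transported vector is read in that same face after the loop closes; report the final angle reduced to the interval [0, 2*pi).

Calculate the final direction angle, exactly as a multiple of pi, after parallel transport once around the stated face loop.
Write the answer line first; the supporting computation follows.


Answer: final direction angle = (5/6)*pi

enclosed vertex P5: corner angles sum to (25/12)*pi, defect = 2*pi - (25/12)*pi = -pi/12
final direction = starting direction + enclosed defect total, reduced mod 2*pi (induced orientation)
final angle = (11/12)*pi - pi/12 = (5/6)*pi (mod 2*pi)


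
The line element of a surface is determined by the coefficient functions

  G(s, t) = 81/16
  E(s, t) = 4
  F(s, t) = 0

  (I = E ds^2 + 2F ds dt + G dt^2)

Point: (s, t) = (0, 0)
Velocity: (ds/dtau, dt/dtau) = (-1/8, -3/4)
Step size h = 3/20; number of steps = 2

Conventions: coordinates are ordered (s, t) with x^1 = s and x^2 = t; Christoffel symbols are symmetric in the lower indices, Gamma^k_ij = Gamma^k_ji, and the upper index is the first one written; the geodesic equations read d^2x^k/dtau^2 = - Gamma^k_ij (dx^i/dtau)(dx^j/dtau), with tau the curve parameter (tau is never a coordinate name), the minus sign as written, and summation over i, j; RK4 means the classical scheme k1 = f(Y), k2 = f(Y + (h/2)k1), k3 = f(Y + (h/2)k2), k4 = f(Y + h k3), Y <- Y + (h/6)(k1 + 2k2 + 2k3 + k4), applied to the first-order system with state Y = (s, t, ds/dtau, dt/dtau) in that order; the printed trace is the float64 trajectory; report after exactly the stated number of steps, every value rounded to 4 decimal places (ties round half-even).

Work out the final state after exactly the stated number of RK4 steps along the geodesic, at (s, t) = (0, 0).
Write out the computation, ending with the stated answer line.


f(Y) = (ds/dtau, dt/dtau, -Gamma^s_ij Y'^i Y'^j, -Gamma^t_ij Y'^i Y'^j) with the Gammas evaluated at the stage position; h = 0.150000; intermediate values shown to 6 dp
step 0: s = 0.0000, t = 0.0000, ds/dtau = -0.1250, dt/dtau = -0.7500
step 1:
  k1: at (s, t) = (0.000000, 0.000000), (ds/dtau, dt/dtau) = (-0.125000, -0.750000); Gamma_sss = 0.000000, Gamma_sst = 0.000000, Gamma_stt = 0.000000, Gamma_tss = 0.000000, Gamma_tst = 0.000000, Gamma_ttt = 0.000000; k1 = (-0.125000, -0.750000, 0.000000, 0.000000)
  k2: at (s, t) = (-0.009375, -0.056250), (ds/dtau, dt/dtau) = (-0.125000, -0.750000); Gamma_sss = 0.000000, Gamma_sst = 0.000000, Gamma_stt = 0.000000, Gamma_tss = 0.000000, Gamma_tst = 0.000000, Gamma_ttt = 0.000000; k2 = (-0.125000, -0.750000, 0.000000, 0.000000)
  k3: at (s, t) = (-0.009375, -0.056250), (ds/dtau, dt/dtau) = (-0.125000, -0.750000); Gamma_sss = 0.000000, Gamma_sst = 0.000000, Gamma_stt = 0.000000, Gamma_tss = 0.000000, Gamma_tst = 0.000000, Gamma_ttt = 0.000000; k3 = (-0.125000, -0.750000, 0.000000, 0.000000)
  k4: at (s, t) = (-0.018750, -0.112500), (ds/dtau, dt/dtau) = (-0.125000, -0.750000); Gamma_sss = 0.000000, Gamma_sst = 0.000000, Gamma_stt = 0.000000, Gamma_tss = 0.000000, Gamma_tst = 0.000000, Gamma_ttt = 0.000000; k4 = (-0.125000, -0.750000, 0.000000, 0.000000)
  Y <- Y + (h/6)(k1 + 2k2 + 2k3 + k4): s = -0.0187, t = -0.1125, ds/dtau = -0.1250, dt/dtau = -0.7500
step 2:
  k1: at (s, t) = (-0.018750, -0.112500), (ds/dtau, dt/dtau) = (-0.125000, -0.750000); Gamma_sss = 0.000000, Gamma_sst = 0.000000, Gamma_stt = 0.000000, Gamma_tss = 0.000000, Gamma_tst = 0.000000, Gamma_ttt = 0.000000; k1 = (-0.125000, -0.750000, 0.000000, 0.000000)
  k2: at (s, t) = (-0.028125, -0.168750), (ds/dtau, dt/dtau) = (-0.125000, -0.750000); Gamma_sss = 0.000000, Gamma_sst = 0.000000, Gamma_stt = 0.000000, Gamma_tss = 0.000000, Gamma_tst = 0.000000, Gamma_ttt = 0.000000; k2 = (-0.125000, -0.750000, 0.000000, 0.000000)
  k3: at (s, t) = (-0.028125, -0.168750), (ds/dtau, dt/dtau) = (-0.125000, -0.750000); Gamma_sss = 0.000000, Gamma_sst = 0.000000, Gamma_stt = 0.000000, Gamma_tss = 0.000000, Gamma_tst = 0.000000, Gamma_ttt = 0.000000; k3 = (-0.125000, -0.750000, 0.000000, 0.000000)
  k4: at (s, t) = (-0.037500, -0.225000), (ds/dtau, dt/dtau) = (-0.125000, -0.750000); Gamma_sss = 0.000000, Gamma_sst = 0.000000, Gamma_stt = 0.000000, Gamma_tss = 0.000000, Gamma_tst = 0.000000, Gamma_ttt = 0.000000; k4 = (-0.125000, -0.750000, 0.000000, 0.000000)
  Y <- Y + (h/6)(k1 + 2k2 + 2k3 + k4): s = -0.0375, t = -0.2250, ds/dtau = -0.1250, dt/dtau = -0.7500

Answer: s = -0.0375, t = -0.2250, ds/dtau = -0.1250, dt/dtau = -0.7500


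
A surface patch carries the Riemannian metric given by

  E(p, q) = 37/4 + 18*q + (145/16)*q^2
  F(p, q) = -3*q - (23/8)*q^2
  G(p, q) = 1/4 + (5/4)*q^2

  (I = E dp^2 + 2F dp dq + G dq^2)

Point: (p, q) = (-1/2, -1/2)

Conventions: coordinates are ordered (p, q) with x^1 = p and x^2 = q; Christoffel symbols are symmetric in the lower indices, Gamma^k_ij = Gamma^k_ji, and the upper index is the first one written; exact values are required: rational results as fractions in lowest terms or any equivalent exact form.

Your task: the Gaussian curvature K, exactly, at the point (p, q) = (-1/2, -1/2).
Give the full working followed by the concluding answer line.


E = 161/64, F = 25/32, G = 9/16, EG - F^2 = 103/128 at the point
E_p = 0, E_q = 143/16, F_p = 0, F_q = -1/8, G_p = 0, G_q = -5/4
E_qq = 145/8, F_pq = 0, G_pp = 0
Brioschi: K = (det M1 - det M2) / (EG - F^2)^2 with the standard first/second-derivative matrices M1, M2.
M1 = [[-E_qq/2 + F_pq - G_pp/2, E_p/2, F_p - E_q/2], [F_q - G_p/2, E, F], [G_q/2, F, G]] = [[-145/16, 0, -143/32], [-1/8, 161/64, 25/32], [-5/8, 25/32, 9/16]]; det M1 = -227445/16384
M2 = [[0, E_q/2, G_p/2], [E_q/2, E, F], [G_p/2, F, G]] = [[0, 143/32, 0], [143/32, 161/64, 25/32], [0, 25/32, 9/16]]; det M2 = -184041/16384
det M1 - det M2 = -10851/4096; K = -10851/4096 / (103/128)^2 = -43404/10609

Answer: K = -43404/10609


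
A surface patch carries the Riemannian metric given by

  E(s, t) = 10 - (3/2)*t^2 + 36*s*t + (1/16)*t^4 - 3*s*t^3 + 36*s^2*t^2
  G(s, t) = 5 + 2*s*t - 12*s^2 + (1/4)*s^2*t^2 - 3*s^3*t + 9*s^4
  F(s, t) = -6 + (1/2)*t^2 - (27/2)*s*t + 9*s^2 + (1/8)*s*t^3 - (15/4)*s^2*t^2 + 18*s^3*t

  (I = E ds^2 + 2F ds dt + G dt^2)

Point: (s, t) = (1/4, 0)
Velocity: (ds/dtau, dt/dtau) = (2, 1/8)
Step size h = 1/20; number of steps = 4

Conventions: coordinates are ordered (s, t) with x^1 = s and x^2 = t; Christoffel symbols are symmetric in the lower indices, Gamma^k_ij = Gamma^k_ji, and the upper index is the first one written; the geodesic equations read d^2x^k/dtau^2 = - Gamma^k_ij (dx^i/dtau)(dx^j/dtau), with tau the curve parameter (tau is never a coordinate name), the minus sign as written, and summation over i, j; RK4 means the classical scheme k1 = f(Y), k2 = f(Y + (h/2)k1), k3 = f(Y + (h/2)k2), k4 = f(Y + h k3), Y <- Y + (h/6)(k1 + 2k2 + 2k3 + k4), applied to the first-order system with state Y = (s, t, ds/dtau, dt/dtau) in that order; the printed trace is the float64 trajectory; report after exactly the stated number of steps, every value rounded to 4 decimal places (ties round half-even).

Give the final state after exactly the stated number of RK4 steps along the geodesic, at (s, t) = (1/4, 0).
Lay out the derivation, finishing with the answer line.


f(Y) = (ds/dtau, dt/dtau, -Gamma^s_ij Y'^i Y'^j, -Gamma^t_ij Y'^i Y'^j) with the Gammas evaluated at the stage position; h = 0.050000; intermediate values shown to 6 dp
step 0: s = 0.2500, t = 0.0000, ds/dtau = 2.0000, dt/dtau = 0.1250
step 1:
  k1: at (s, t) = (0.250000, 0.000000), (ds/dtau, dt/dtau) = (2.000000, 0.125000); Gamma_sss = 0.000000, Gamma_sst = 0.338724, Gamma_stt = -0.028227, Gamma_tss = 0.000000, Gamma_tst = -0.204646, Gamma_ttt = 0.017054; k1 = (2.000000, 0.125000, -0.168921, 0.102056)
  k2: at (s, t) = (0.300000, 0.003125), (ds/dtau, dt/dtau) = (1.995777, 0.127551); Gamma_sss = 0.004326, Gamma_sst = 0.414899, Gamma_stt = -0.034605, Gamma_tss = -0.002490, Gamma_tst = -0.238876, Gamma_ttt = 0.019924; k2 = (1.995777, 0.127551, -0.227903, 0.131214)
  k3: at (s, t) = (0.299894, 0.003189), (ds/dtau, dt/dtau) = (1.994302, 0.128280); Gamma_sss = 0.004414, Gamma_sst = 0.414718, Gamma_stt = -0.034590, Gamma_tss = -0.002541, Gamma_tst = -0.238790, Gamma_ttt = 0.019917; k3 = (1.994302, 0.128280, -0.229179, 0.131959)
  k4: at (s, t) = (0.349715, 0.006414), (ds/dtau, dt/dtau) = (1.988541, 0.131598); Gamma_sss = 0.009095, Gamma_sst = 0.495111, Gamma_stt = -0.041322, Gamma_tss = -0.004932, Gamma_tst = -0.268503, Gamma_ttt = 0.022409; k4 = (1.988541, 0.131598, -0.294376, 0.159643)
  Y <- Y + (h/6)(k1 + 2k2 + 2k3 + k4): s = 0.3497, t = 0.0064, ds/dtau = 1.9885, dt/dtau = 0.1316
step 2:
  k1: at (s, t) = (0.349739, 0.006402), (ds/dtau, dt/dtau) = (1.988521, 0.131567); Gamma_sss = 0.009078, Gamma_sst = 0.495155, Gamma_stt = -0.041326, Gamma_tss = -0.004923, Gamma_tst = -0.268520, Gamma_ttt = 0.022411; k1 = (1.988521, 0.131567, -0.294269, 0.159581)
  k2: at (s, t) = (0.399452, 0.009691), (ds/dtau, dt/dtau) = (1.981164, 0.135557); Gamma_sss = 0.014109, Gamma_sst = 0.580343, Gamma_stt = -0.048460, Gamma_tss = -0.007109, Gamma_tst = -0.292407, Gamma_ttt = 0.024417; k2 = (1.981164, 0.135557, -0.366200, 0.184511)
  k3: at (s, t) = (0.399268, 0.009791), (ds/dtau, dt/dtau) = (1.979366, 0.136180); Gamma_sss = 0.014252, Gamma_sst = 0.579978, Gamma_stt = -0.048430, Gamma_tss = -0.007182, Gamma_tst = -0.292289, Gamma_ttt = 0.024407; k3 = (1.979366, 0.136180, -0.367604, 0.185260)
  k4: at (s, t) = (0.448707, 0.013211), (ds/dtau, dt/dtau) = (1.970141, 0.140830); Gamma_sss = 0.019769, Gamma_sst = 0.669790, Gamma_stt = -0.055953, Gamma_tss = -0.009111, Gamma_tst = -0.308679, Gamma_ttt = 0.025786; k4 = (1.970141, 0.140830, -0.447296, 0.206140)
  Y <- Y + (h/6)(k1 + 2k2 + 2k3 + k4): s = 0.4487, t = 0.0132, ds/dtau = 1.9701, dt/dtau = 0.1408
step 3:
  k1: at (s, t) = (0.448737, 0.013201), (ds/dtau, dt/dtau) = (1.970111, 0.140778); Gamma_sss = 0.019754, Gamma_sst = 0.669850, Gamma_stt = -0.055958, Gamma_tss = -0.009104, Gamma_tst = -0.308691, Gamma_ttt = 0.025787; k1 = (1.970111, 0.140778, -0.447127, 0.206052)
  k2: at (s, t) = (0.497990, 0.016721), (ds/dtau, dt/dtau) = (1.958933, 0.145929); Gamma_sss = 0.025734, Gamma_sst = 0.764295, Gamma_stt = -0.063870, Gamma_tss = -0.010633, Gamma_tst = -0.315799, Gamma_ttt = 0.026390; k2 = (1.958933, 0.145929, -0.534362, 0.220793)
  k3: at (s, t) = (0.497710, 0.016849), (ds/dtau, dt/dtau) = (1.956752, 0.146297); Gamma_sss = 0.025926, Gamma_sst = 0.763658, Gamma_stt = -0.063818, Gamma_tss = -0.010718, Gamma_tst = -0.315715, Gamma_ttt = 0.026384; k3 = (1.956752, 0.146297, -0.535122, 0.221233)
  k4: at (s, t) = (0.546574, 0.020516), (ds/dtau, dt/dtau) = (1.943355, 0.151839); Gamma_sss = 0.032441, Gamma_sst = 0.861568, Gamma_stt = -0.072023, Gamma_tss = -0.011734, Gamma_tst = -0.311623, Gamma_ttt = 0.026050; k4 = (1.943355, 0.151839, -0.629316, 0.227619)
  Y <- Y + (h/6)(k1 + 2k2 + 2k3 + k4): s = 0.5466, t = 0.0205, ds/dtau = 1.9433, dt/dtau = 0.1518
step 4:
  k1: at (s, t) = (0.546611, 0.020510), (ds/dtau, dt/dtau) = (1.943316, 0.151759); Gamma_sss = 0.032432, Gamma_sst = 0.861648, Gamma_stt = -0.072029, Gamma_tss = -0.011729, Gamma_tst = -0.311620, Gamma_ttt = 0.026050; k1 = (1.943316, 0.151759, -0.629047, 0.227498)
  k2: at (s, t) = (0.595193, 0.024304), (ds/dtau, dt/dtau) = (1.927590, 0.157446); Gamma_sss = 0.039416, Gamma_sst = 0.961994, Gamma_stt = -0.080440, Gamma_tss = -0.012061, Gamma_tst = -0.294356, Gamma_ttt = 0.024613; k2 = (1.927590, 0.157446, -0.728374, 0.222872)
  k3: at (s, t) = (0.594800, 0.024446), (ds/dtau, dt/dtau) = (1.925107, 0.157330); Gamma_sss = 0.039633, Gamma_sst = 0.961015, Gamma_stt = -0.080360, Gamma_tss = -0.012144, Gamma_tst = -0.294462, Gamma_ttt = 0.024623; k3 = (1.925107, 0.157330, -0.727033, 0.222768)
  k4: at (s, t) = (0.642866, 0.028377), (ds/dtau, dt/dtau) = (1.906965, 0.162897); Gamma_sss = 0.047017, Gamma_sst = 1.061249, Gamma_stt = -0.088764, Gamma_tss = -0.011633, Gamma_tst = -0.262574, Gamma_ttt = 0.021962; k4 = (1.906965, 0.162897, -0.827953, 0.204852)
  Y <- Y + (h/6)(k1 + 2k2 + 2k3 + k4): s = 0.6429, t = 0.0284, ds/dtau = 1.9069, dt/dtau = 0.1628

Answer: s = 0.6429, t = 0.0284, ds/dtau = 1.9069, dt/dtau = 0.1628


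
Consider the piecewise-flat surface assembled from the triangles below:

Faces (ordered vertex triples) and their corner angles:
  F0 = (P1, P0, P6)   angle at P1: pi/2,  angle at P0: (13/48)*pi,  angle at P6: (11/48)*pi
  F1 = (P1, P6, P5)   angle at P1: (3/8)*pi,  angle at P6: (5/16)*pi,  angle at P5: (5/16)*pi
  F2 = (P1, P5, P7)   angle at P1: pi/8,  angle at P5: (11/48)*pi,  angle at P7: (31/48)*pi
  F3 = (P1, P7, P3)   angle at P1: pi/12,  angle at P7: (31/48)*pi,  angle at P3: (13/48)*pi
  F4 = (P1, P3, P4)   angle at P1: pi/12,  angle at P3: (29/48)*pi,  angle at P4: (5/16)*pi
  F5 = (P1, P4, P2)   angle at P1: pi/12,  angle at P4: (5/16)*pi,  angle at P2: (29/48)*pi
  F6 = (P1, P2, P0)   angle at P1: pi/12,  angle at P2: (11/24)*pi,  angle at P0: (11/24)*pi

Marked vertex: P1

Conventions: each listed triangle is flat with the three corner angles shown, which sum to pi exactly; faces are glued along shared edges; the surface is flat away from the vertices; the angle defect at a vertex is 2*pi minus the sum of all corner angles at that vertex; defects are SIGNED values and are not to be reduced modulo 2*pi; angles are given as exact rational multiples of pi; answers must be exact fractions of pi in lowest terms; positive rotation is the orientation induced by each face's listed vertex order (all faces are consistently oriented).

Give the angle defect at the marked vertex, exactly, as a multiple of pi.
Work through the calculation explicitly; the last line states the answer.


Sum of corner angles at P1: (4/3)*pi
defect = 2*pi - (4/3)*pi

Answer: defect(P1) = (2/3)*pi


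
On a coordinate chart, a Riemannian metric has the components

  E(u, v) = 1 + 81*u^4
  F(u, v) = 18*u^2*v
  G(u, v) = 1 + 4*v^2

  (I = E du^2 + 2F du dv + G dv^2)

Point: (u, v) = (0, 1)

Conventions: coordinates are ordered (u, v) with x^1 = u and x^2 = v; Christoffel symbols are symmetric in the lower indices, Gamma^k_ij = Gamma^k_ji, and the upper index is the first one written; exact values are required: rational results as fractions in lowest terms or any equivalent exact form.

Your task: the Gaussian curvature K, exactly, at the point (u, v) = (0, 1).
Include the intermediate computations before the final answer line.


E = 1, F = 0, G = 5, EG - F^2 = 5 at the point
E_u = 0, E_v = 0, F_u = 0, F_v = 0, G_u = 0, G_v = 8
E_vv = 0, F_uv = 0, G_uu = 0
By Brioschi, K is (det M1 - det M2) divided by (EG - F^2) squared.
M1 = [[-E_vv/2 + F_uv - G_uu/2, E_u/2, F_u - E_v/2], [F_v - G_u/2, E, F], [G_v/2, F, G]] = [[0, 0, 0], [0, 1, 0], [4, 0, 5]]; det M1 = 0
M2 = [[0, E_v/2, G_u/2], [E_v/2, E, F], [G_u/2, F, G]] = [[0, 0, 0], [0, 1, 0], [0, 0, 5]]; det M2 = 0
det M1 - det M2 = 0; K = 0 / (5)^2 = 0

Answer: K = 0


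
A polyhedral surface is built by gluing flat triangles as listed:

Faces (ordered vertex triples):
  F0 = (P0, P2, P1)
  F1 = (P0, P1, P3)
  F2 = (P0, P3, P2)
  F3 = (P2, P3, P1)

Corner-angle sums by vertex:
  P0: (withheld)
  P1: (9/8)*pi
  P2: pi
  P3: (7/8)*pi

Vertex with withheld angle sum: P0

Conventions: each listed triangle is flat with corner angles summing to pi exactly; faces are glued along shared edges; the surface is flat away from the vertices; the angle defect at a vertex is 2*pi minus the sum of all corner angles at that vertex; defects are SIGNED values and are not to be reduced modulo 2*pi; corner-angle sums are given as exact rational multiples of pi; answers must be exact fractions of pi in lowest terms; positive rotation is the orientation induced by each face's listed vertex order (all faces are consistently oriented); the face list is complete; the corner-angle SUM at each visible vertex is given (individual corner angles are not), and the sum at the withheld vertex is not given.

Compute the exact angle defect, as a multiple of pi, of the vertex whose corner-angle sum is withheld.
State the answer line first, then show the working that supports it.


Answer: defect(P0) = pi

V = 4, E = 6, F = 4; chi = V - E + F = 2
Gauss-Bonnet: total defect = 2*pi*chi = 4*pi; visible defects sum to 3*pi
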